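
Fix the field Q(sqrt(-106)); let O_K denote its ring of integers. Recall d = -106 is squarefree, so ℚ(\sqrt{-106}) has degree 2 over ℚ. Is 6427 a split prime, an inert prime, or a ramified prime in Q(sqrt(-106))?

d = -106 ≡ 2 (mod 4), so O_K = ℤ[√-106] and disc(K) = 4d = -424.
6427 ∤ -424, so 6427 is unramified.
(-106/6427) = 6321^3213 mod 6427 = 6426, giving Legendre symbol -1.
(-106/6427) = -1, so 6427 is inert.

inert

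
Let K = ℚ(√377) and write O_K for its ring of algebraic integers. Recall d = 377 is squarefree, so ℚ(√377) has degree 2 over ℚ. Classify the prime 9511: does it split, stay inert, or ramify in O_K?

p is inert

d = 377 ≡ 1 (mod 4), so O_K = ℤ[(1+√377)/2] and disc(K) = d = 377.
disc(K) = 377 is not divisible by 9511; 9511 is unramified.
Euler's criterion: 377^4755 mod 9511 = 9510. Thus (377|9511) = -1.
(377/9511) = -1, so 9511 is inert.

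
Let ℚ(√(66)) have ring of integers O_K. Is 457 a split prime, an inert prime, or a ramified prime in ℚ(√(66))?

457 remains inert

d = 66 ≡ 2 (mod 4), so O_K = ℤ[√66] and disc(K) = 4d = 264.
457 ∤ 264, so 457 is unramified.
Legendre symbol by Euler's criterion: (66/457) ≡ 66^228 ≡ 456 (mod 457), i.e. (66/457) = -1.
d is a non-residue mod p, hence 457 remains inert in O_K.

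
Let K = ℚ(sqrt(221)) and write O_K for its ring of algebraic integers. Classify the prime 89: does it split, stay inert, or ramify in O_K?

inert — (89) stays prime in O_K

221 mod 4 = 1, hence disc K = 221 and O_K = ℤ[(1+√221)/2].
Since gcd(89, 221) = 1 the prime 89 does not ramify.
(221/89) = 43^44 mod 89 = 88, giving Legendre symbol -1.
d is a non-residue mod p, hence 89 remains inert in O_K.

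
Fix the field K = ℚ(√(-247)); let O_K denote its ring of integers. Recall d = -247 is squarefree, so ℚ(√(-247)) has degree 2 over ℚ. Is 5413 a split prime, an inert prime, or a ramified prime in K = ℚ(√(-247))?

5413 remains inert

-247 mod 4 = 1, hence disc K = -247 and O_K = ℤ[(1+√-247)/2].
disc(K) = -247 is not divisible by 5413; 5413 is unramified.
Euler's criterion: (-247)^2706 mod 5413 = 5412. Thus (-247|5413) = -1.
Legendre symbol -1 ⇒ 5413 is inert.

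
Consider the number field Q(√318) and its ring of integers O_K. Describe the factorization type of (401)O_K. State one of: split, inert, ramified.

splits completely

Since 318 ≢ 1 mod 4, the ring of integers is ℤ[√318] with discriminant 4·318 = 1272.
disc(K) = 1272 is not divisible by 401; 401 is unramified.
Euler's criterion: 318^200 mod 401 = 1. Thus (318|401) = 1.
(318/401) = 1, so 401 splits.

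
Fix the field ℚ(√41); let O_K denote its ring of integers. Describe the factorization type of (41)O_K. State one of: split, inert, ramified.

41 mod 4 = 1, hence disc K = 41 and O_K = ℤ[(1+√41)/2].
41 divides disc(K) = 41, so 41 ramifies.

ramified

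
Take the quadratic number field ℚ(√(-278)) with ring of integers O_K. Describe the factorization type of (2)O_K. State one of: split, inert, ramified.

-278 mod 4 = 2, hence disc K = 4·(-278) = -1112 and O_K = ℤ[√-278].
2 divides disc(K) = -1112, so 2 ramifies.

2 is ramified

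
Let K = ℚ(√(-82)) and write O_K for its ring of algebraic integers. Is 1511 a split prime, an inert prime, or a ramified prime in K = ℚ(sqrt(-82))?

d = -82 ≡ 2 (mod 4), so O_K = ℤ[√-82] and disc(K) = 4d = -328.
Since gcd(1511, -328) = 1 the prime 1511 does not ramify.
Compute (-82/1511) via Euler: 1429^((1511-1)/2) mod 1511 = 1, so (-82/1511) = 1.
d is a quadratic residue mod p, hence 1511 splits in O_K.

split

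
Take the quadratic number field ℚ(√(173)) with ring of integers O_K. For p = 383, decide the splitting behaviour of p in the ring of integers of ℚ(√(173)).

173 mod 4 = 1, hence disc K = 173 and O_K = ℤ[(1+√173)/2].
Since gcd(383, 173) = 1 the prime 383 does not ramify.
(173/383) = 173^191 mod 383 = 1, giving Legendre symbol 1.
(173/383) = 1, so 383 splits.

383 splits in O_K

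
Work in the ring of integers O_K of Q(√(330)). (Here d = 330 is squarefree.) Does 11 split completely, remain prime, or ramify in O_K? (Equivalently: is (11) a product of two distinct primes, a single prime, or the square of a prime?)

Since 330 ≢ 1 mod 4, the ring of integers is ℤ[√330] with discriminant 4·330 = 1320.
disc(K) = 1320 = 11·120, so p = 11 is ramified.

ramified — (11) = 𝔭²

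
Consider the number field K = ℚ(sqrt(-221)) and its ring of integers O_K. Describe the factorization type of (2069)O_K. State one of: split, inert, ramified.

-221 mod 4 = 3, hence disc K = 4·(-221) = -884 and O_K = ℤ[√-221].
Since gcd(2069, -884) = 1 the prime 2069 does not ramify.
Euler's criterion: (-221)^1034 mod 2069 = 1. Thus (-221|2069) = 1.
(-221/2069) = 1, so 2069 splits.

split — (2069) = 𝔭₁𝔭₂ with 𝔭₁ ≠ 𝔭₂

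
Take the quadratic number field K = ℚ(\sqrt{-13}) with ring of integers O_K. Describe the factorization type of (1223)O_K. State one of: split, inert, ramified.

1223 remains inert

-13 mod 4 = 3, hence disc K = 4·(-13) = -52 and O_K = ℤ[√-13].
Since gcd(1223, -52) = 1 the prime 1223 does not ramify.
Legendre symbol by Euler's criterion: (-13/1223) ≡ (-13)^611 ≡ 1222 (mod 1223), i.e. (-13/1223) = -1.
d is a non-residue mod p, hence 1223 remains inert in O_K.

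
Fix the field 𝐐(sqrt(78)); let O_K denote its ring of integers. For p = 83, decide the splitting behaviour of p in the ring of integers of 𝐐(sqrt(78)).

p splits

Since 78 ≢ 1 mod 4, the ring of integers is ℤ[√78] with discriminant 4·78 = 312.
83 ∤ 312, so 83 is unramified.
(78/83) = 78^41 mod 83 = 1, giving Legendre symbol 1.
d is a quadratic residue mod p, hence 83 splits in O_K.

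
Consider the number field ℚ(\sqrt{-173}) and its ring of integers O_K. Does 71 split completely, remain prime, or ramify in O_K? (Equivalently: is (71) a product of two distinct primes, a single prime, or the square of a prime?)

d = -173 ≡ 3 (mod 4), so O_K = ℤ[√-173] and disc(K) = 4d = -692.
Since gcd(71, -692) = 1 the prime 71 does not ramify.
(-173/71) = 40^35 mod 71 = 1, giving Legendre symbol 1.
(-173/71) = 1, so 71 splits.

71 splits in O_K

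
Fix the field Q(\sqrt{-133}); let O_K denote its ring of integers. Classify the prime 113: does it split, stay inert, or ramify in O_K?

d = -133 ≡ 3 (mod 4), so O_K = ℤ[√-133] and disc(K) = 4d = -532.
Since gcd(113, -532) = 1 the prime 113 does not ramify.
(-133/113) = 93^56 mod 113 = 112, giving Legendre symbol -1.
d is a non-residue mod p, hence 113 remains inert in O_K.

inert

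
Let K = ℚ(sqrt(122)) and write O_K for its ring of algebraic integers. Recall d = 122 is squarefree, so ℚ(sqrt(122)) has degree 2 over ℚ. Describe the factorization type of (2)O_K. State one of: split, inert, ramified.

ramified

Since 122 ≢ 1 mod 4, the ring of integers is ℤ[√122] with discriminant 4·122 = 488.
Ramification test: 2 | 488. The prime 2 ramifies in K.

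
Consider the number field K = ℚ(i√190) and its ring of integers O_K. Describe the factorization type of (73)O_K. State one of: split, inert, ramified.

inert — (73) stays prime in O_K

Since -190 ≢ 1 mod 4, the ring of integers is ℤ[√-190] with discriminant 4·(-190) = -760.
disc(K) = -760 is not divisible by 73; 73 is unramified.
Euler's criterion: (-190)^36 mod 73 = 72. Thus (-190|73) = -1.
d is a non-residue mod p, hence 73 remains inert in O_K.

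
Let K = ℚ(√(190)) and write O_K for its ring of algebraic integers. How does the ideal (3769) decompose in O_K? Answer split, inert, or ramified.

190 mod 4 = 2, hence disc K = 4·190 = 760 and O_K = ℤ[√190].
disc(K) = 760 is not divisible by 3769; 3769 is unramified.
(190/3769) = 190^1884 mod 3769 = 1, giving Legendre symbol 1.
Legendre symbol 1 ⇒ 3769 is split.

split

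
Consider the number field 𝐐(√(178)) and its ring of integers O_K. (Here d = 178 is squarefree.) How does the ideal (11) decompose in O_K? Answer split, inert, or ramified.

p is inert

Since 178 ≢ 1 mod 4, the ring of integers is ℤ[√178] with discriminant 4·178 = 712.
11 ∤ 712, so 11 is unramified.
Compute (178/11) via Euler: 2^((11-1)/2) mod 11 = 10, so (178/11) = -1.
(178/11) = -1, so 11 is inert.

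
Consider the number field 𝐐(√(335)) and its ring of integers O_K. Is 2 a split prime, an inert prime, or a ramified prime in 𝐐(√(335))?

2 is ramified

d = 335 ≡ 3 (mod 4), so O_K = ℤ[√335] and disc(K) = 4d = 1340.
disc(K) = 1340 = 2·670, so p = 2 is ramified.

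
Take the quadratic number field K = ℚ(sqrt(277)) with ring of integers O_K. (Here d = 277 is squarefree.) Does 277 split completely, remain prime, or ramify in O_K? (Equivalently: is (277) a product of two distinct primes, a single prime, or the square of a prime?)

ramified — (277) = 𝔭²

Since 277 ≡ 1 mod 4, the ring of integers is ℤ[(1+√277)/2] with discriminant 277.
disc(K) = 277 = 277·1, so p = 277 is ramified.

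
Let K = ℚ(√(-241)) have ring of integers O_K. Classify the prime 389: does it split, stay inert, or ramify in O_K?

Since -241 ≢ 1 mod 4, the ring of integers is ℤ[√-241] with discriminant 4·(-241) = -964.
disc(K) = -964 is not divisible by 389; 389 is unramified.
Euler's criterion: (-241)^194 mod 389 = 388. Thus (-241|389) = -1.
Legendre symbol -1 ⇒ 389 is inert.

inert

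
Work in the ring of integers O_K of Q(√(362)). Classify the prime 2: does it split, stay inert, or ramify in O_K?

ramified

362 mod 4 = 2, hence disc K = 4·362 = 1448 and O_K = ℤ[√362].
2 divides disc(K) = 1448, so 2 ramifies.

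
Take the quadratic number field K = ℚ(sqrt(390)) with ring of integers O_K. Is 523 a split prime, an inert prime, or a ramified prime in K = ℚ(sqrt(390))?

Since 390 ≢ 1 mod 4, the ring of integers is ℤ[√390] with discriminant 4·390 = 1560.
Since gcd(523, 1560) = 1 the prime 523 does not ramify.
Euler's criterion: 390^261 mod 523 = 522. Thus (390|523) = -1.
d is a non-residue mod p, hence 523 remains inert in O_K.

remains prime (inert)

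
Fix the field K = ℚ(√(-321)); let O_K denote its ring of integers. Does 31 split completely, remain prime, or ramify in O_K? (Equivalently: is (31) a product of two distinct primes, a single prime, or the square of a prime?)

Since -321 ≢ 1 mod 4, the ring of integers is ℤ[√-321] with discriminant 4·(-321) = -1284.
31 ∤ -1284, so 31 is unramified.
Legendre symbol by Euler's criterion: (-321/31) ≡ (-321)^15 ≡ 1 (mod 31), i.e. (-321/31) = 1.
Legendre symbol 1 ⇒ 31 is split.

split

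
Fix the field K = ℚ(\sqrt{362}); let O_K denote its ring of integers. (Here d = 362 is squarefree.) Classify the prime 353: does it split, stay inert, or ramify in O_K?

split — (353) = 𝔭₁𝔭₂ with 𝔭₁ ≠ 𝔭₂

362 mod 4 = 2, hence disc K = 4·362 = 1448 and O_K = ℤ[√362].
353 ∤ 1448, so 353 is unramified.
(362/353) = 9^176 mod 353 = 1, giving Legendre symbol 1.
(362/353) = 1, so 353 splits.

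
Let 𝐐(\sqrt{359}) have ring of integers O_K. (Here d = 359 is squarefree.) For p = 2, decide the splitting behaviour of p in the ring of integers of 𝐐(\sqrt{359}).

ramifies in O_K

Since 359 ≢ 1 mod 4, the ring of integers is ℤ[√359] with discriminant 4·359 = 1436.
Ramification test: 2 | 1436. The prime 2 ramifies in K.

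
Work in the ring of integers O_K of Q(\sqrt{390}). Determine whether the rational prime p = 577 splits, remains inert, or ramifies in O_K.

split

390 mod 4 = 2, hence disc K = 4·390 = 1560 and O_K = ℤ[√390].
Since gcd(577, 1560) = 1 the prime 577 does not ramify.
Legendre symbol by Euler's criterion: (390/577) ≡ 390^288 ≡ 1 (mod 577), i.e. (390/577) = 1.
d is a quadratic residue mod p, hence 577 splits in O_K.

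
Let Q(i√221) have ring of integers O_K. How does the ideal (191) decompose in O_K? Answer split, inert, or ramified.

191 remains inert

Since -221 ≢ 1 mod 4, the ring of integers is ℤ[√-221] with discriminant 4·(-221) = -884.
Since gcd(191, -884) = 1 the prime 191 does not ramify.
Euler's criterion: (-221)^95 mod 191 = 190. Thus (-221|191) = -1.
Legendre symbol -1 ⇒ 191 is inert.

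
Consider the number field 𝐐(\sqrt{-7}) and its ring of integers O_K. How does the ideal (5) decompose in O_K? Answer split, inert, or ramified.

-7 mod 4 = 1, hence disc K = -7 and O_K = ℤ[(1+√-7)/2].
disc(K) = -7 is not divisible by 5; 5 is unramified.
Euler's criterion: (-7)^2 mod 5 = 4. Thus (-7|5) = -1.
(-7/5) = -1, so 5 is inert.

inert — (5) stays prime in O_K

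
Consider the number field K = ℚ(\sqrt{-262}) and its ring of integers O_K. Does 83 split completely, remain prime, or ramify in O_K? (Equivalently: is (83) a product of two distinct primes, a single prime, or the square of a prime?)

83 splits in O_K

Since -262 ≢ 1 mod 4, the ring of integers is ℤ[√-262] with discriminant 4·(-262) = -1048.
disc(K) = -1048 is not divisible by 83; 83 is unramified.
Euler's criterion: (-262)^41 mod 83 = 1. Thus (-262|83) = 1.
Legendre symbol 1 ⇒ 83 is split.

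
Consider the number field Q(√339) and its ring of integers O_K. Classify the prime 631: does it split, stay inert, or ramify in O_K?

Since 339 ≢ 1 mod 4, the ring of integers is ℤ[√339] with discriminant 4·339 = 1356.
Since gcd(631, 1356) = 1 the prime 631 does not ramify.
Euler's criterion: 339^315 mod 631 = 1. Thus (339|631) = 1.
d is a quadratic residue mod p, hence 631 splits in O_K.

631 splits in O_K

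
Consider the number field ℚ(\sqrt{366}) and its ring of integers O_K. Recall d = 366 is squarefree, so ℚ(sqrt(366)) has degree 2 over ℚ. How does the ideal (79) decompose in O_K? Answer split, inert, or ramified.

p splits

366 mod 4 = 2, hence disc K = 4·366 = 1464 and O_K = ℤ[√366].
79 ∤ 1464, so 79 is unramified.
Euler's criterion: 366^39 mod 79 = 1. Thus (366|79) = 1.
d is a quadratic residue mod p, hence 79 splits in O_K.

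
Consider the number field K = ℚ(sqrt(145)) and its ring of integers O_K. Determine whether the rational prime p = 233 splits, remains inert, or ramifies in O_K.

d = 145 ≡ 1 (mod 4), so O_K = ℤ[(1+√145)/2] and disc(K) = d = 145.
233 ∤ 145, so 233 is unramified.
Compute (145/233) via Euler: 145^((233-1)/2) mod 233 = 232, so (145/233) = -1.
Legendre symbol -1 ⇒ 233 is inert.

inert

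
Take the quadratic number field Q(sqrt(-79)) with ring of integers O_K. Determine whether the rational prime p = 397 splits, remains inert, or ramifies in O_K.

397 splits in O_K

Since -79 ≡ 1 mod 4, the ring of integers is ℤ[(1+√-79)/2] with discriminant -79.
397 ∤ -79, so 397 is unramified.
(-79/397) = 318^198 mod 397 = 1, giving Legendre symbol 1.
Legendre symbol 1 ⇒ 397 is split.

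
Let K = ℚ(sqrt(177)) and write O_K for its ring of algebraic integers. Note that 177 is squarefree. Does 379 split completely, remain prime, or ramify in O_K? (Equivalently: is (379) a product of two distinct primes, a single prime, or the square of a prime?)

d = 177 ≡ 1 (mod 4), so O_K = ℤ[(1+√177)/2] and disc(K) = d = 177.
disc(K) = 177 is not divisible by 379; 379 is unramified.
Compute (177/379) via Euler: 177^((379-1)/2) mod 379 = 1, so (177/379) = 1.
d is a quadratic residue mod p, hence 379 splits in O_K.

p splits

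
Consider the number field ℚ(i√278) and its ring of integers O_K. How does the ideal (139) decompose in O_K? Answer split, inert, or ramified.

ramified

Since -278 ≢ 1 mod 4, the ring of integers is ℤ[√-278] with discriminant 4·(-278) = -1112.
Ramification test: 139 | -1112. The prime 139 ramifies in K.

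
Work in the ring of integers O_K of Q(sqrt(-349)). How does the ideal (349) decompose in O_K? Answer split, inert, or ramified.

p ramifies

Since -349 ≢ 1 mod 4, the ring of integers is ℤ[√-349] with discriminant 4·(-349) = -1396.
Ramification test: 349 | -1396. The prime 349 ramifies in K.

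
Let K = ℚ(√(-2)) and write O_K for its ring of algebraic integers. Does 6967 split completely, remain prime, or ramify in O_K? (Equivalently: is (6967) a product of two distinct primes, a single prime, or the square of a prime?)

inert

Since -2 ≢ 1 mod 4, the ring of integers is ℤ[√-2] with discriminant 4·(-2) = -8.
disc(K) = -8 is not divisible by 6967; 6967 is unramified.
(-2/6967) = 6965^3483 mod 6967 = 6966, giving Legendre symbol -1.
(-2/6967) = -1, so 6967 is inert.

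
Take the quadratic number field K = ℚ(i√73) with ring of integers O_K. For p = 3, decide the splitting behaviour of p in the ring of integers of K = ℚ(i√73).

d = -73 ≡ 3 (mod 4), so O_K = ℤ[√-73] and disc(K) = 4d = -292.
Since gcd(3, -292) = 1 the prime 3 does not ramify.
Compute (-73/3) via Euler: 2^((3-1)/2) mod 3 = 2, so (-73/3) = -1.
Legendre symbol -1 ⇒ 3 is inert.

inert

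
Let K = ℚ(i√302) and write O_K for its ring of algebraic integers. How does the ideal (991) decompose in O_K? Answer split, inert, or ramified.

Since -302 ≢ 1 mod 4, the ring of integers is ℤ[√-302] with discriminant 4·(-302) = -1208.
991 ∤ -1208, so 991 is unramified.
Euler's criterion: (-302)^495 mod 991 = 1. Thus (-302|991) = 1.
Legendre symbol 1 ⇒ 991 is split.

991 splits in O_K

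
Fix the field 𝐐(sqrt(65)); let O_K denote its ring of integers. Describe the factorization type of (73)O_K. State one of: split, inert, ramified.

73 splits in O_K

d = 65 ≡ 1 (mod 4), so O_K = ℤ[(1+√65)/2] and disc(K) = d = 65.
disc(K) = 65 is not divisible by 73; 73 is unramified.
Legendre symbol by Euler's criterion: (65/73) ≡ 65^36 ≡ 1 (mod 73), i.e. (65/73) = 1.
(65/73) = 1, so 73 splits.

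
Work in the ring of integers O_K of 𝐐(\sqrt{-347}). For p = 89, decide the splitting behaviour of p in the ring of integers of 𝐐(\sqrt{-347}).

splits completely

Since -347 ≡ 1 mod 4, the ring of integers is ℤ[(1+√-347)/2] with discriminant -347.
disc(K) = -347 is not divisible by 89; 89 is unramified.
Legendre symbol by Euler's criterion: (-347/89) ≡ (-347)^44 ≡ 1 (mod 89), i.e. (-347/89) = 1.
(-347/89) = 1, so 89 splits.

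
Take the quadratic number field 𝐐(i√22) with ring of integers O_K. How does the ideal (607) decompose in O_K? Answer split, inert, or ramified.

d = -22 ≡ 2 (mod 4), so O_K = ℤ[√-22] and disc(K) = 4d = -88.
disc(K) = -88 is not divisible by 607; 607 is unramified.
Euler's criterion: (-22)^303 mod 607 = 606. Thus (-22|607) = -1.
(-22/607) = -1, so 607 is inert.

607 remains inert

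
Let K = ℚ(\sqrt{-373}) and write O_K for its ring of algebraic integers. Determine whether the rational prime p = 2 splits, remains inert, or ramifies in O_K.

2 is ramified

d = -373 ≡ 3 (mod 4), so O_K = ℤ[√-373] and disc(K) = 4d = -1492.
2 divides disc(K) = -1492, so 2 ramifies.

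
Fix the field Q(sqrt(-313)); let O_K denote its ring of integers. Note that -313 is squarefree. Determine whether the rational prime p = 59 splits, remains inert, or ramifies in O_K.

-313 mod 4 = 3, hence disc K = 4·(-313) = -1252 and O_K = ℤ[√-313].
disc(K) = -1252 is not divisible by 59; 59 is unramified.
Legendre symbol by Euler's criterion: (-313/59) ≡ (-313)^29 ≡ 1 (mod 59), i.e. (-313/59) = 1.
Legendre symbol 1 ⇒ 59 is split.

split — (59) = 𝔭₁𝔭₂ with 𝔭₁ ≠ 𝔭₂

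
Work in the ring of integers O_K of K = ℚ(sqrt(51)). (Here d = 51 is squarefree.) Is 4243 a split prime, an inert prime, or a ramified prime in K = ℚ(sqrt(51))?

d = 51 ≡ 3 (mod 4), so O_K = ℤ[√51] and disc(K) = 4d = 204.
disc(K) = 204 is not divisible by 4243; 4243 is unramified.
Compute (51/4243) via Euler: 51^((4243-1)/2) mod 4243 = 1, so (51/4243) = 1.
d is a quadratic residue mod p, hence 4243 splits in O_K.

split — (4243) = 𝔭₁𝔭₂ with 𝔭₁ ≠ 𝔭₂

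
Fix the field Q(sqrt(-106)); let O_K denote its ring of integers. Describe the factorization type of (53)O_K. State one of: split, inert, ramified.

Since -106 ≢ 1 mod 4, the ring of integers is ℤ[√-106] with discriminant 4·(-106) = -424.
disc(K) = -424 = 53·(-8), so p = 53 is ramified.

ramified — (53) = 𝔭²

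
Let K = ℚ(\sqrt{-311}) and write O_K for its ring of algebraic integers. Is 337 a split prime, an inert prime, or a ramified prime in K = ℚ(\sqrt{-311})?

p splits

d = -311 ≡ 1 (mod 4), so O_K = ℤ[(1+√-311)/2] and disc(K) = d = -311.
337 ∤ -311, so 337 is unramified.
Compute (-311/337) via Euler: 26^((337-1)/2) mod 337 = 1, so (-311/337) = 1.
(-311/337) = 1, so 337 splits.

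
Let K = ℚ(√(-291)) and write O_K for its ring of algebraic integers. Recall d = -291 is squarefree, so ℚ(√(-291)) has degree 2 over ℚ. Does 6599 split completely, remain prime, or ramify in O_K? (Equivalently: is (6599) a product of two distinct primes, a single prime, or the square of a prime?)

remains prime (inert)

Since -291 ≡ 1 mod 4, the ring of integers is ℤ[(1+√-291)/2] with discriminant -291.
disc(K) = -291 is not divisible by 6599; 6599 is unramified.
Euler's criterion: (-291)^3299 mod 6599 = 6598. Thus (-291|6599) = -1.
d is a non-residue mod p, hence 6599 remains inert in O_K.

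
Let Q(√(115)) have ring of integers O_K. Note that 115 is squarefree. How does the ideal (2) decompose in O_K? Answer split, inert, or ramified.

ramified — (2) = 𝔭²

d = 115 ≡ 3 (mod 4), so O_K = ℤ[√115] and disc(K) = 4d = 460.
disc(K) = 460 = 2·230, so p = 2 is ramified.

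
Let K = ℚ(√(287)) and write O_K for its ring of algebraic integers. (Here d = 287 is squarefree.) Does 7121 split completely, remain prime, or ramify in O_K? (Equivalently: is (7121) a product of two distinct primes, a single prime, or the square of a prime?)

inert — (7121) stays prime in O_K

d = 287 ≡ 3 (mod 4), so O_K = ℤ[√287] and disc(K) = 4d = 1148.
7121 ∤ 1148, so 7121 is unramified.
Euler's criterion: 287^3560 mod 7121 = 7120. Thus (287|7121) = -1.
(287/7121) = -1, so 7121 is inert.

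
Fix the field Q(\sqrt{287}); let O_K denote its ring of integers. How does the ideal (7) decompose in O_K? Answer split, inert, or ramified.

p ramifies

Since 287 ≢ 1 mod 4, the ring of integers is ℤ[√287] with discriminant 4·287 = 1148.
disc(K) = 1148 = 7·164, so p = 7 is ramified.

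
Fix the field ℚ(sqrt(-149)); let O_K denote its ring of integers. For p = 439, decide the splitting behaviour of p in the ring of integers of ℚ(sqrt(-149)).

d = -149 ≡ 3 (mod 4), so O_K = ℤ[√-149] and disc(K) = 4d = -596.
Since gcd(439, -596) = 1 the prime 439 does not ramify.
(-149/439) = 290^219 mod 439 = 1, giving Legendre symbol 1.
d is a quadratic residue mod p, hence 439 splits in O_K.

439 splits in O_K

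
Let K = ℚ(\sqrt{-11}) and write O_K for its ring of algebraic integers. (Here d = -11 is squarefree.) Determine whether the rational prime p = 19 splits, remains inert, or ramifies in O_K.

inert — (19) stays prime in O_K

Since -11 ≡ 1 mod 4, the ring of integers is ℤ[(1+√-11)/2] with discriminant -11.
disc(K) = -11 is not divisible by 19; 19 is unramified.
Euler's criterion: (-11)^9 mod 19 = 18. Thus (-11|19) = -1.
d is a non-residue mod p, hence 19 remains inert in O_K.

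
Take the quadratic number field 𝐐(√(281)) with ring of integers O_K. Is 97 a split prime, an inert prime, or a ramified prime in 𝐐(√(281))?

d = 281 ≡ 1 (mod 4), so O_K = ℤ[(1+√281)/2] and disc(K) = d = 281.
disc(K) = 281 is not divisible by 97; 97 is unramified.
(281/97) = 87^48 mod 97 = 96, giving Legendre symbol -1.
Legendre symbol -1 ⇒ 97 is inert.

p is inert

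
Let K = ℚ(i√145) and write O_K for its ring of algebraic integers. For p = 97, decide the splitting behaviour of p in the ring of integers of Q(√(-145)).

p splits

d = -145 ≡ 3 (mod 4), so O_K = ℤ[√-145] and disc(K) = 4d = -580.
97 ∤ -580, so 97 is unramified.
(-145/97) = 49^48 mod 97 = 1, giving Legendre symbol 1.
(-145/97) = 1, so 97 splits.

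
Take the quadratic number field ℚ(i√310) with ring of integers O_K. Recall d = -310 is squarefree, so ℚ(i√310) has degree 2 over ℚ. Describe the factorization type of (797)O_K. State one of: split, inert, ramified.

remains prime (inert)

-310 mod 4 = 2, hence disc K = 4·(-310) = -1240 and O_K = ℤ[√-310].
Since gcd(797, -1240) = 1 the prime 797 does not ramify.
Compute (-310/797) via Euler: 487^((797-1)/2) mod 797 = 796, so (-310/797) = -1.
(-310/797) = -1, so 797 is inert.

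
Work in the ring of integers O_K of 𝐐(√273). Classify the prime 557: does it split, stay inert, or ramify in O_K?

273 mod 4 = 1, hence disc K = 273 and O_K = ℤ[(1+√273)/2].
disc(K) = 273 is not divisible by 557; 557 is unramified.
Compute (273/557) via Euler: 273^((557-1)/2) mod 557 = 1, so (273/557) = 1.
(273/557) = 1, so 557 splits.

p splits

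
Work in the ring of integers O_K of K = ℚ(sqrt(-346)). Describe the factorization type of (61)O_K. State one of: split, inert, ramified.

splits completely

-346 mod 4 = 2, hence disc K = 4·(-346) = -1384 and O_K = ℤ[√-346].
61 ∤ -1384, so 61 is unramified.
Legendre symbol by Euler's criterion: (-346/61) ≡ (-346)^30 ≡ 1 (mod 61), i.e. (-346/61) = 1.
d is a quadratic residue mod p, hence 61 splits in O_K.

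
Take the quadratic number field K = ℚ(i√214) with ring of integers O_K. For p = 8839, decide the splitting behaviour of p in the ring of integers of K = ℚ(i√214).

remains prime (inert)

Since -214 ≢ 1 mod 4, the ring of integers is ℤ[√-214] with discriminant 4·(-214) = -856.
8839 ∤ -856, so 8839 is unramified.
(-214/8839) = 8625^4419 mod 8839 = 8838, giving Legendre symbol -1.
d is a non-residue mod p, hence 8839 remains inert in O_K.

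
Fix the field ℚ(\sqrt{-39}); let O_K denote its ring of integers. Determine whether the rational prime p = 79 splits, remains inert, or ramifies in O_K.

split — (79) = 𝔭₁𝔭₂ with 𝔭₁ ≠ 𝔭₂

d = -39 ≡ 1 (mod 4), so O_K = ℤ[(1+√-39)/2] and disc(K) = d = -39.
79 ∤ -39, so 79 is unramified.
(-39/79) = 40^39 mod 79 = 1, giving Legendre symbol 1.
d is a quadratic residue mod p, hence 79 splits in O_K.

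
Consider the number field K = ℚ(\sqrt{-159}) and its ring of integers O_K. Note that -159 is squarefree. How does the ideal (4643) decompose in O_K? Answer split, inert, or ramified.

splits completely

Since -159 ≡ 1 mod 4, the ring of integers is ℤ[(1+√-159)/2] with discriminant -159.
disc(K) = -159 is not divisible by 4643; 4643 is unramified.
Legendre symbol by Euler's criterion: (-159/4643) ≡ (-159)^2321 ≡ 1 (mod 4643), i.e. (-159/4643) = 1.
d is a quadratic residue mod p, hence 4643 splits in O_K.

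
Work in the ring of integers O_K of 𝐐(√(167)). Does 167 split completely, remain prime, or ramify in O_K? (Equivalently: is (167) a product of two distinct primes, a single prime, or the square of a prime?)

ramifies in O_K

Since 167 ≢ 1 mod 4, the ring of integers is ℤ[√167] with discriminant 4·167 = 668.
disc(K) = 668 = 167·4, so p = 167 is ramified.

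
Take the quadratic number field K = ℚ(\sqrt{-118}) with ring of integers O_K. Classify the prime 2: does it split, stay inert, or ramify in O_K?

ramified — (2) = 𝔭²

Since -118 ≢ 1 mod 4, the ring of integers is ℤ[√-118] with discriminant 4·(-118) = -472.
disc(K) = -472 = 2·(-236), so p = 2 is ramified.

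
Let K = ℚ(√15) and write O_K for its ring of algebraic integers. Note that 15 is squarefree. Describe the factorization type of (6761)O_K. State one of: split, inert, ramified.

p is inert

15 mod 4 = 3, hence disc K = 4·15 = 60 and O_K = ℤ[√15].
Since gcd(6761, 60) = 1 the prime 6761 does not ramify.
(15/6761) = 15^3380 mod 6761 = 6760, giving Legendre symbol -1.
d is a non-residue mod p, hence 6761 remains inert in O_K.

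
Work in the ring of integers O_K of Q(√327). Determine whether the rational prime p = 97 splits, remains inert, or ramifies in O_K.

Since 327 ≢ 1 mod 4, the ring of integers is ℤ[√327] with discriminant 4·327 = 1308.
disc(K) = 1308 is not divisible by 97; 97 is unramified.
(327/97) = 36^48 mod 97 = 1, giving Legendre symbol 1.
Legendre symbol 1 ⇒ 97 is split.

97 splits in O_K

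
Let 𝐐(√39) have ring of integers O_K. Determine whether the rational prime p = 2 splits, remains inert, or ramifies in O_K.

p ramifies

d = 39 ≡ 3 (mod 4), so O_K = ℤ[√39] and disc(K) = 4d = 156.
Ramification test: 2 | 156. The prime 2 ramifies in K.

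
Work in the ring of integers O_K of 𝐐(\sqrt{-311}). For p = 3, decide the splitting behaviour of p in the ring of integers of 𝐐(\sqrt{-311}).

Since -311 ≡ 1 mod 4, the ring of integers is ℤ[(1+√-311)/2] with discriminant -311.
3 ∤ -311, so 3 is unramified.
Legendre symbol by Euler's criterion: (-311/3) ≡ (-311)^1 ≡ 1 (mod 3), i.e. (-311/3) = 1.
Legendre symbol 1 ⇒ 3 is split.

3 splits in O_K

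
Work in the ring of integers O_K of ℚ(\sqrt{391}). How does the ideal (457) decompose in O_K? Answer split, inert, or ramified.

inert — (457) stays prime in O_K

d = 391 ≡ 3 (mod 4), so O_K = ℤ[√391] and disc(K) = 4d = 1564.
457 ∤ 1564, so 457 is unramified.
(391/457) = 391^228 mod 457 = 456, giving Legendre symbol -1.
(391/457) = -1, so 457 is inert.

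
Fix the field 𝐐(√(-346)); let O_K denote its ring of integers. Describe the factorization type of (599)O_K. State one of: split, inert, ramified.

splits completely

-346 mod 4 = 2, hence disc K = 4·(-346) = -1384 and O_K = ℤ[√-346].
disc(K) = -1384 is not divisible by 599; 599 is unramified.
(-346/599) = 253^299 mod 599 = 1, giving Legendre symbol 1.
Legendre symbol 1 ⇒ 599 is split.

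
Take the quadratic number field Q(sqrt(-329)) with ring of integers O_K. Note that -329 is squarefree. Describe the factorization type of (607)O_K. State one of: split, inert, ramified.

d = -329 ≡ 3 (mod 4), so O_K = ℤ[√-329] and disc(K) = 4d = -1316.
disc(K) = -1316 is not divisible by 607; 607 is unramified.
Legendre symbol by Euler's criterion: (-329/607) ≡ (-329)^303 ≡ 606 (mod 607), i.e. (-329/607) = -1.
Legendre symbol -1 ⇒ 607 is inert.

inert — (607) stays prime in O_K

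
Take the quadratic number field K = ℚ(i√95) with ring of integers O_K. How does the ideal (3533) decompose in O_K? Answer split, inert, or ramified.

d = -95 ≡ 1 (mod 4), so O_K = ℤ[(1+√-95)/2] and disc(K) = d = -95.
Since gcd(3533, -95) = 1 the prime 3533 does not ramify.
(-95/3533) = 3438^1766 mod 3533 = 1, giving Legendre symbol 1.
Legendre symbol 1 ⇒ 3533 is split.

splits completely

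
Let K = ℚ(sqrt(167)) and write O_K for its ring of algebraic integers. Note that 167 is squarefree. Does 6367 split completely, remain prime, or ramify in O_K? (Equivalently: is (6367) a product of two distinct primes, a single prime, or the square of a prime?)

p is inert

167 mod 4 = 3, hence disc K = 4·167 = 668 and O_K = ℤ[√167].
6367 ∤ 668, so 6367 is unramified.
(167/6367) = 167^3183 mod 6367 = 6366, giving Legendre symbol -1.
(167/6367) = -1, so 6367 is inert.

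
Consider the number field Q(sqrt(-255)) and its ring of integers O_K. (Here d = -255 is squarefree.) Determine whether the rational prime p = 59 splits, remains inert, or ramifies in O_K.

-255 mod 4 = 1, hence disc K = -255 and O_K = ℤ[(1+√-255)/2].
59 ∤ -255, so 59 is unramified.
Compute (-255/59) via Euler: 40^((59-1)/2) mod 59 = 58, so (-255/59) = -1.
d is a non-residue mod p, hence 59 remains inert in O_K.

p is inert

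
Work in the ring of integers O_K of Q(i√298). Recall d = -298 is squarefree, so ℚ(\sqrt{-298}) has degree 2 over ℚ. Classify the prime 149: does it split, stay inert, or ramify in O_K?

-298 mod 4 = 2, hence disc K = 4·(-298) = -1192 and O_K = ℤ[√-298].
Ramification test: 149 | -1192. The prime 149 ramifies in K.

ramified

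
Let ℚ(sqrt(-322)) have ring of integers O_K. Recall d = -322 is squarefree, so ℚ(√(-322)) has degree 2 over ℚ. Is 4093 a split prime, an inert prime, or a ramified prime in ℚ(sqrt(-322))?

remains prime (inert)

d = -322 ≡ 2 (mod 4), so O_K = ℤ[√-322] and disc(K) = 4d = -1288.
disc(K) = -1288 is not divisible by 4093; 4093 is unramified.
Legendre symbol by Euler's criterion: (-322/4093) ≡ (-322)^2046 ≡ 4092 (mod 4093), i.e. (-322/4093) = -1.
Legendre symbol -1 ⇒ 4093 is inert.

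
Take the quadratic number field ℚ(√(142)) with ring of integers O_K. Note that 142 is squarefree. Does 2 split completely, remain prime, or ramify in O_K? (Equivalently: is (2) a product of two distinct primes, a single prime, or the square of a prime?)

p ramifies

d = 142 ≡ 2 (mod 4), so O_K = ℤ[√142] and disc(K) = 4d = 568.
disc(K) = 568 = 2·284, so p = 2 is ramified.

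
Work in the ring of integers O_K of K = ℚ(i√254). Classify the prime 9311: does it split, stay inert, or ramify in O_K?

inert

Since -254 ≢ 1 mod 4, the ring of integers is ℤ[√-254] with discriminant 4·(-254) = -1016.
Since gcd(9311, -1016) = 1 the prime 9311 does not ramify.
Legendre symbol by Euler's criterion: (-254/9311) ≡ (-254)^4655 ≡ 9310 (mod 9311), i.e. (-254/9311) = -1.
(-254/9311) = -1, so 9311 is inert.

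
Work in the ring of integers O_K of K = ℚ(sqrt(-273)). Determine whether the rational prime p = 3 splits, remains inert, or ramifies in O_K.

ramified — (3) = 𝔭²

-273 mod 4 = 3, hence disc K = 4·(-273) = -1092 and O_K = ℤ[√-273].
Ramification test: 3 | -1092. The prime 3 ramifies in K.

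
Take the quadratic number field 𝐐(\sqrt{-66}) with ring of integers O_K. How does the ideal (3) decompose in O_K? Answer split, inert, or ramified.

ramified

d = -66 ≡ 2 (mod 4), so O_K = ℤ[√-66] and disc(K) = 4d = -264.
Ramification test: 3 | -264. The prime 3 ramifies in K.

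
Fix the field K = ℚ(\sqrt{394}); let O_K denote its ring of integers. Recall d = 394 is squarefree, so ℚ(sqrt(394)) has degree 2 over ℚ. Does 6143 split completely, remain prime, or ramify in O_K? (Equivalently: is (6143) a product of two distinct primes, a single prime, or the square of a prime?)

Since 394 ≢ 1 mod 4, the ring of integers is ℤ[√394] with discriminant 4·394 = 1576.
6143 ∤ 1576, so 6143 is unramified.
(394/6143) = 394^3071 mod 6143 = 1, giving Legendre symbol 1.
(394/6143) = 1, so 6143 splits.

6143 splits in O_K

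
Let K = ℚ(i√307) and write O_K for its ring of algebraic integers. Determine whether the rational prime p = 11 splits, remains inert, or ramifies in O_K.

-307 mod 4 = 1, hence disc K = -307 and O_K = ℤ[(1+√-307)/2].
Since gcd(11, -307) = 1 the prime 11 does not ramify.
Euler's criterion: (-307)^5 mod 11 = 1. Thus (-307|11) = 1.
Legendre symbol 1 ⇒ 11 is split.

p splits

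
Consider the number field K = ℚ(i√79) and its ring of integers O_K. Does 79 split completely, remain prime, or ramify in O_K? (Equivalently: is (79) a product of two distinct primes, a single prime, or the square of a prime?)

-79 mod 4 = 1, hence disc K = -79 and O_K = ℤ[(1+√-79)/2].
Ramification test: 79 | -79. The prime 79 ramifies in K.

ramifies in O_K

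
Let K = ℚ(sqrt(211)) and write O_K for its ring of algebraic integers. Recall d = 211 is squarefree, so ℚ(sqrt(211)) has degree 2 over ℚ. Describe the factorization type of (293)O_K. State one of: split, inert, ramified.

split — (293) = 𝔭₁𝔭₂ with 𝔭₁ ≠ 𝔭₂

211 mod 4 = 3, hence disc K = 4·211 = 844 and O_K = ℤ[√211].
disc(K) = 844 is not divisible by 293; 293 is unramified.
Compute (211/293) via Euler: 211^((293-1)/2) mod 293 = 1, so (211/293) = 1.
Legendre symbol 1 ⇒ 293 is split.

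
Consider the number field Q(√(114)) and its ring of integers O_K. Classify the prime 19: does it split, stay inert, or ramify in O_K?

d = 114 ≡ 2 (mod 4), so O_K = ℤ[√114] and disc(K) = 4d = 456.
Ramification test: 19 | 456. The prime 19 ramifies in K.

ramified — (19) = 𝔭²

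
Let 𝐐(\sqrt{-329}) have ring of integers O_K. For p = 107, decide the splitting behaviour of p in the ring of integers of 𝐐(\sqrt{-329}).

d = -329 ≡ 3 (mod 4), so O_K = ℤ[√-329] and disc(K) = 4d = -1316.
disc(K) = -1316 is not divisible by 107; 107 is unramified.
Legendre symbol by Euler's criterion: (-329/107) ≡ (-329)^53 ≡ 1 (mod 107), i.e. (-329/107) = 1.
d is a quadratic residue mod p, hence 107 splits in O_K.

split — (107) = 𝔭₁𝔭₂ with 𝔭₁ ≠ 𝔭₂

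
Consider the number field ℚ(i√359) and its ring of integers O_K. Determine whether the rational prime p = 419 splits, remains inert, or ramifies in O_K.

Since -359 ≡ 1 mod 4, the ring of integers is ℤ[(1+√-359)/2] with discriminant -359.
Since gcd(419, -359) = 1 the prime 419 does not ramify.
Legendre symbol by Euler's criterion: (-359/419) ≡ (-359)^209 ≡ 1 (mod 419), i.e. (-359/419) = 1.
(-359/419) = 1, so 419 splits.

splits completely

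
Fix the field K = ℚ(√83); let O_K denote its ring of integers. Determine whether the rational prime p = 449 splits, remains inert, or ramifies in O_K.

d = 83 ≡ 3 (mod 4), so O_K = ℤ[√83] and disc(K) = 4d = 332.
Since gcd(449, 332) = 1 the prime 449 does not ramify.
Legendre symbol by Euler's criterion: (83/449) ≡ 83^224 ≡ 448 (mod 449), i.e. (83/449) = -1.
(83/449) = -1, so 449 is inert.

inert — (449) stays prime in O_K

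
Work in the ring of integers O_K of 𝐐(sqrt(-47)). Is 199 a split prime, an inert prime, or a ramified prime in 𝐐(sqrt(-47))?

Since -47 ≡ 1 mod 4, the ring of integers is ℤ[(1+√-47)/2] with discriminant -47.
disc(K) = -47 is not divisible by 199; 199 is unramified.
Euler's criterion: (-47)^99 mod 199 = 198. Thus (-47|199) = -1.
d is a non-residue mod p, hence 199 remains inert in O_K.

inert — (199) stays prime in O_K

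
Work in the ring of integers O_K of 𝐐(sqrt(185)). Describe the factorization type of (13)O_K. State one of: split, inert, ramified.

Since 185 ≡ 1 mod 4, the ring of integers is ℤ[(1+√185)/2] with discriminant 185.
13 ∤ 185, so 13 is unramified.
Euler's criterion: 185^6 mod 13 = 1. Thus (185|13) = 1.
(185/13) = 1, so 13 splits.

split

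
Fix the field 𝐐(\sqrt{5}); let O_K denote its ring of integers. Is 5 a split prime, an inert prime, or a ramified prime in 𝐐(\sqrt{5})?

p ramifies

Since 5 ≡ 1 mod 4, the ring of integers is ℤ[(1+√5)/2] with discriminant 5.
5 divides disc(K) = 5, so 5 ramifies.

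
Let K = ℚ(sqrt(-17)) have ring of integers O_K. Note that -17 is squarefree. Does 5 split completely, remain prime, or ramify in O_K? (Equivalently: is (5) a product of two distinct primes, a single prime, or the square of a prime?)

d = -17 ≡ 3 (mod 4), so O_K = ℤ[√-17] and disc(K) = 4d = -68.
disc(K) = -68 is not divisible by 5; 5 is unramified.
(-17/5) = 3^2 mod 5 = 4, giving Legendre symbol -1.
d is a non-residue mod p, hence 5 remains inert in O_K.

5 remains inert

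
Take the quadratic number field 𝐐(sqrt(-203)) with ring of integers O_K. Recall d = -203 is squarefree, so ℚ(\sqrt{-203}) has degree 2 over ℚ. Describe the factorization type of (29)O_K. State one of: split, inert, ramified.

ramified

Since -203 ≡ 1 mod 4, the ring of integers is ℤ[(1+√-203)/2] with discriminant -203.
disc(K) = -203 = 29·(-7), so p = 29 is ramified.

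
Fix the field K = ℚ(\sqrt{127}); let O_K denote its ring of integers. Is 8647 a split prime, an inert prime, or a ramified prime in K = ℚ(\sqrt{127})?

p is inert

d = 127 ≡ 3 (mod 4), so O_K = ℤ[√127] and disc(K) = 4d = 508.
disc(K) = 508 is not divisible by 8647; 8647 is unramified.
(127/8647) = 127^4323 mod 8647 = 8646, giving Legendre symbol -1.
d is a non-residue mod p, hence 8647 remains inert in O_K.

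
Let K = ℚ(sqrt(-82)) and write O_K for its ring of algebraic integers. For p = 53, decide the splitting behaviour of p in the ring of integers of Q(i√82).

d = -82 ≡ 2 (mod 4), so O_K = ℤ[√-82] and disc(K) = 4d = -328.
Since gcd(53, -328) = 1 the prime 53 does not ramify.
(-82/53) = 24^26 mod 53 = 1, giving Legendre symbol 1.
(-82/53) = 1, so 53 splits.

split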